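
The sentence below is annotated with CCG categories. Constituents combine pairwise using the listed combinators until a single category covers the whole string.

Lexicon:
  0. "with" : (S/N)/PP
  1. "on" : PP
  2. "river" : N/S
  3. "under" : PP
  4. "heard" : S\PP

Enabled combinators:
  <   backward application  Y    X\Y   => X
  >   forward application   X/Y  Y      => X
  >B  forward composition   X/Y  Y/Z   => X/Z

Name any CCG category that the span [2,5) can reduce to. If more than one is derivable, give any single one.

N

[0,5] S   >
  [0,2] S/N   >
    [0,1] "with" : (S/N)/PP
    [1,2] "on" : PP
  [2,5] N   >
    [2,3] "river" : N/S
    [3,5] S   <
      [3,4] "under" : PP
      [4,5] "heard" : S\PP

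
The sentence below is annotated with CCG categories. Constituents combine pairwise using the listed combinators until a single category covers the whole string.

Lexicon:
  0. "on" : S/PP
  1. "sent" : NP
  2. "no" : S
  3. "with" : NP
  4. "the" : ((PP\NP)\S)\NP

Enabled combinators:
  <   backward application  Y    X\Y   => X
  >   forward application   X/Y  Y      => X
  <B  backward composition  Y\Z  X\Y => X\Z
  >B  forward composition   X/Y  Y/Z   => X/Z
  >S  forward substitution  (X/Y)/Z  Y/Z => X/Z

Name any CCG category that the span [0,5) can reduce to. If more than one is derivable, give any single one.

S

[0,5] S   >
  [0,1] "on" : S/PP
  [1,5] PP   <
    [1,2] "sent" : NP
    [2,5] PP\NP   <
      [2,3] "no" : S
      [3,5] (PP\NP)\S   <
        [3,4] "with" : NP
        [4,5] "the" : ((PP\NP)\S)\NP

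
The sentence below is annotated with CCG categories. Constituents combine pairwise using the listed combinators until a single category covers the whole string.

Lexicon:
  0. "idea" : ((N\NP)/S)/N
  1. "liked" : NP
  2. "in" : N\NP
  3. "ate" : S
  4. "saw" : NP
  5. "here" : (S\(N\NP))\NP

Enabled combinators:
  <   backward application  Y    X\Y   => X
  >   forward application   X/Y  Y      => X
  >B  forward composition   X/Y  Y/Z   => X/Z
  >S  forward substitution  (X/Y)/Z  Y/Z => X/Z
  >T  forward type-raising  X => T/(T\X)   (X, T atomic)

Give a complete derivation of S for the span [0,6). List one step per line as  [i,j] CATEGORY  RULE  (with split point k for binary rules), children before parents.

[0,1] ((N\NP)/S)/N  lex  "idea"
[1,2] NP  lex  "liked"
[2,3] N\NP  lex  "in"
[1,3] N  <  k=2
[0,3] (N\NP)/S  >  k=1
[3,4] S  lex  "ate"
[0,4] N\NP  >  k=3
[4,5] NP  lex  "saw"
[5,6] (S\(N\NP))\NP  lex  "here"
[4,6] S\(N\NP)  <  k=5
[0,6] S  <  k=4

[0,6] S   <
  [0,4] N\NP   >
    [0,3] (N\NP)/S   >
      [0,1] "idea" : ((N\NP)/S)/N
      [1,3] N   <
        [1,2] "liked" : NP
        [2,3] "in" : N\NP
    [3,4] "ate" : S
  [4,6] S\(N\NP)   <
    [4,5] "saw" : NP
    [5,6] "here" : (S\(N\NP))\NP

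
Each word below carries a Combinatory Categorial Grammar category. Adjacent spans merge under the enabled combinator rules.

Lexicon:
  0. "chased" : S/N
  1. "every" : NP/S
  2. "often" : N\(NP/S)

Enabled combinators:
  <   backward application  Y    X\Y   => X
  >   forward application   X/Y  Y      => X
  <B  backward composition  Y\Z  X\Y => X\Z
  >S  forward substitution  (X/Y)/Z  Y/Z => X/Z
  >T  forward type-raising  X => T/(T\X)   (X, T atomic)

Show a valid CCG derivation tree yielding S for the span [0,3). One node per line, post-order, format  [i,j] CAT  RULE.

[0,3] S   >
  [0,1] "chased" : S/N
  [1,3] N   <
    [1,2] "every" : NP/S
    [2,3] "often" : N\(NP/S)

[0,1] S/N  lex  "chased"
[1,2] NP/S  lex  "every"
[2,3] N\(NP/S)  lex  "often"
[1,3] N  <  k=2
[0,3] S  >  k=1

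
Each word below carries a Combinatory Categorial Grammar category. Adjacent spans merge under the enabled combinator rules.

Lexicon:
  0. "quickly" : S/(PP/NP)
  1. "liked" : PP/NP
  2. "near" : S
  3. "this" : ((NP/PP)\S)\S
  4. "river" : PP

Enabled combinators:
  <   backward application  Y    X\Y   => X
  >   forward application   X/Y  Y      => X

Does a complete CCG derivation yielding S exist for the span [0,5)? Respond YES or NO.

S/(PP/NP) PP/NP S ((NP/PP)\S)\S PP
CKY chart[0,5] = {NP}; S ∉ chart

NO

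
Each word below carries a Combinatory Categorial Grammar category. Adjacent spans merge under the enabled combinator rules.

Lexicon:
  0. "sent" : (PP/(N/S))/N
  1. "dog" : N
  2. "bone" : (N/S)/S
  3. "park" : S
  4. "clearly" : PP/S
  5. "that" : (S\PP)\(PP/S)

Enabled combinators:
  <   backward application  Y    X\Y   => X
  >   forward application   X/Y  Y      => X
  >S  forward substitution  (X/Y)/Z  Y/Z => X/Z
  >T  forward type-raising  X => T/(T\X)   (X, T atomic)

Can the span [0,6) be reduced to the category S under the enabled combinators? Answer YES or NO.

YES

[0,6] S   <
  [0,4] PP   >
    [0,2] PP/(N/S)   >
      [0,1] "sent" : (PP/(N/S))/N
      [1,2] "dog" : N
    [2,4] N/S   >
      [2,3] "bone" : (N/S)/S
      [3,4] "park" : S
  [4,6] S\PP   <
    [4,5] "clearly" : PP/S
    [5,6] "that" : (S\PP)\(PP/S)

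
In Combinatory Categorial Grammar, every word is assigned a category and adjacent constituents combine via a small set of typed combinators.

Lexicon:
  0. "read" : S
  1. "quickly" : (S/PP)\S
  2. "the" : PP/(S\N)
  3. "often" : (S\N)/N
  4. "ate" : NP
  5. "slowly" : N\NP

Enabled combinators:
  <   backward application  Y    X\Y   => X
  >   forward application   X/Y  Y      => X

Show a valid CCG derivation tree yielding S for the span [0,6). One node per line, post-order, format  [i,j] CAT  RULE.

[0,6] S   >
  [0,2] S/PP   <
    [0,1] "read" : S
    [1,2] "quickly" : (S/PP)\S
  [2,6] PP   >
    [2,3] "the" : PP/(S\N)
    [3,6] S\N   >
      [3,4] "often" : (S\N)/N
      [4,6] N   <
        [4,5] "ate" : NP
        [5,6] "slowly" : N\NP

[0,1] S  lex  "read"
[1,2] (S/PP)\S  lex  "quickly"
[0,2] S/PP  <  k=1
[2,3] PP/(S\N)  lex  "the"
[3,4] (S\N)/N  lex  "often"
[4,5] NP  lex  "ate"
[5,6] N\NP  lex  "slowly"
[4,6] N  <  k=5
[3,6] S\N  >  k=4
[2,6] PP  >  k=3
[0,6] S  >  k=2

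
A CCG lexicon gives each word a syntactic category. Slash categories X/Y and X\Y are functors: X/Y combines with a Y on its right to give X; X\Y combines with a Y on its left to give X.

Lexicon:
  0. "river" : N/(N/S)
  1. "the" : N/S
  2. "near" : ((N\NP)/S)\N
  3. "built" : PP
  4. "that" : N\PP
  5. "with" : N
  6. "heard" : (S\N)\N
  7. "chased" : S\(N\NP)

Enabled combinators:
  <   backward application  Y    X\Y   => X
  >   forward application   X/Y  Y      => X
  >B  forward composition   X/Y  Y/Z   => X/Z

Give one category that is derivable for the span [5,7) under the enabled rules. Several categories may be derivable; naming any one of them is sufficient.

[0,8] S   <
  [0,7] N\NP   >
    [0,3] (N\NP)/S   <
      [0,2] N   >
        [0,1] "river" : N/(N/S)
        [1,2] "the" : N/S
      [2,3] "near" : ((N\NP)/S)\N
    [3,7] S   <
      [3,5] N   <
        [3,4] "built" : PP
        [4,5] "that" : N\PP
      [5,7] S\N   <
        [5,6] "with" : N
        [6,7] "heard" : (S\N)\N
  [7,8] "chased" : S\(N\NP)

S\N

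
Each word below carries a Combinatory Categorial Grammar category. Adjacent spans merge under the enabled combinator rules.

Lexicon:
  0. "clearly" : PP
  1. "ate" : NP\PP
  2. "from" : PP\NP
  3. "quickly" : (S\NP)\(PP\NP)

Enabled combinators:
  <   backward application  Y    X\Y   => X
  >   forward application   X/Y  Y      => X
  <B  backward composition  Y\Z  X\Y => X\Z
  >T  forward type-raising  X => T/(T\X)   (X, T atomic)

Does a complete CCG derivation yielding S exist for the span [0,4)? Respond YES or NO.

[0,4] S   <
  [0,2] NP   <
    [0,1] "clearly" : PP
    [1,2] "ate" : NP\PP
  [2,4] S\NP   <
    [2,3] "from" : PP\NP
    [3,4] "quickly" : (S\NP)\(PP\NP)

YES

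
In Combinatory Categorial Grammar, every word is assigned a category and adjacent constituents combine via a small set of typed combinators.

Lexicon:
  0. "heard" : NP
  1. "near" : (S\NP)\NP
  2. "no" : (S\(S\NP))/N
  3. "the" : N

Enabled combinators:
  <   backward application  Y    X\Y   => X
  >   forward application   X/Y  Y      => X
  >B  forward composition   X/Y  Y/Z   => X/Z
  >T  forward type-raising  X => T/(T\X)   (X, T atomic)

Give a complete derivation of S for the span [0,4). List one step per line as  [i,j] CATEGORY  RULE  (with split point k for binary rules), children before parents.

[0,1] NP  lex  "heard"
[1,2] (S\NP)\NP  lex  "near"
[0,2] S\NP  <  k=1
[2,3] (S\(S\NP))/N  lex  "no"
[3,4] N  lex  "the"
[2,4] S\(S\NP)  >  k=3
[0,4] S  <  k=2

[0,4] S   <
  [0,2] S\NP   <
    [0,1] "heard" : NP
    [1,2] "near" : (S\NP)\NP
  [2,4] S\(S\NP)   >
    [2,3] "no" : (S\(S\NP))/N
    [3,4] "the" : N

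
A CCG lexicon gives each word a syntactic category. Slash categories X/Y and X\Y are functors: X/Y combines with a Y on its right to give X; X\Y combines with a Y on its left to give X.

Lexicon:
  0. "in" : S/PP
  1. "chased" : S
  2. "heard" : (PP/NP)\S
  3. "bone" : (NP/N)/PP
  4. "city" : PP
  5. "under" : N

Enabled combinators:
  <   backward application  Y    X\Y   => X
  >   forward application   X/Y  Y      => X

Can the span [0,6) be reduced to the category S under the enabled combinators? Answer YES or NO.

[0,6] S   >
  [0,1] "in" : S/PP
  [1,6] PP   >
    [1,3] PP/NP   <
      [1,2] "chased" : S
      [2,3] "heard" : (PP/NP)\S
    [3,6] NP   >
      [3,5] NP/N   >
        [3,4] "bone" : (NP/N)/PP
        [4,5] "city" : PP
      [5,6] "under" : N

YES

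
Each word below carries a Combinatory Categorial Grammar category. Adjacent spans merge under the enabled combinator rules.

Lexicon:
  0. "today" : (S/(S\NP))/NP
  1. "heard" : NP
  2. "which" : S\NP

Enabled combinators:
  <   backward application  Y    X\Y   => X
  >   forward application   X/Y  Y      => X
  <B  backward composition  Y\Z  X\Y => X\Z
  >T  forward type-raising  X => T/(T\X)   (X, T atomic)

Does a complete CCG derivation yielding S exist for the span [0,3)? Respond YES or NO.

YES

[0,3] S   >
  [0,2] S/(S\NP)   >
    [0,1] "today" : (S/(S\NP))/NP
    [1,2] "heard" : NP
  [2,3] "which" : S\NP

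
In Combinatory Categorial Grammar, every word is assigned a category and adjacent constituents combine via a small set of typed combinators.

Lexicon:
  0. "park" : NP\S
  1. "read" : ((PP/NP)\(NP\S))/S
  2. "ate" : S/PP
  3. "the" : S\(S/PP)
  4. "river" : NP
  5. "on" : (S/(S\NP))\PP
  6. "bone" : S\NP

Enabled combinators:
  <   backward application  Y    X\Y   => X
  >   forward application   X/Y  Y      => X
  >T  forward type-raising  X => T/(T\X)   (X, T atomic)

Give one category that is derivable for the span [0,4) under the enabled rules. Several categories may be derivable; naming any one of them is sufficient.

PP/NP

[0,7] S   >
  [0,6] S/(S\NP)   <
    [0,5] PP   >
      [0,4] PP/NP   <
        [0,1] "park" : NP\S
        [1,4] (PP/NP)\(NP\S)   >
          [1,2] "read" : ((PP/NP)\(NP\S))/S
          [2,4] S   <
            [2,3] "ate" : S/PP
            [3,4] "the" : S\(S/PP)
      [4,5] "river" : NP
    [5,6] "on" : (S/(S\NP))\PP
  [6,7] "bone" : S\NP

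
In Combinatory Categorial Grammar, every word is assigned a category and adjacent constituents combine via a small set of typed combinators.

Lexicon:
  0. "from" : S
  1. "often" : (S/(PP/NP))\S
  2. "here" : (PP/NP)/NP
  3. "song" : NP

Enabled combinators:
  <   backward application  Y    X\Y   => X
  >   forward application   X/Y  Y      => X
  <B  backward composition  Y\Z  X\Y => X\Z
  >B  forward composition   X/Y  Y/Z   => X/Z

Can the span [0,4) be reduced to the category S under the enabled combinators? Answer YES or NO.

YES

[0,4] S   >
  [0,2] S/(PP/NP)   <
    [0,1] "from" : S
    [1,2] "often" : (S/(PP/NP))\S
  [2,4] PP/NP   >
    [2,3] "here" : (PP/NP)/NP
    [3,4] "song" : NP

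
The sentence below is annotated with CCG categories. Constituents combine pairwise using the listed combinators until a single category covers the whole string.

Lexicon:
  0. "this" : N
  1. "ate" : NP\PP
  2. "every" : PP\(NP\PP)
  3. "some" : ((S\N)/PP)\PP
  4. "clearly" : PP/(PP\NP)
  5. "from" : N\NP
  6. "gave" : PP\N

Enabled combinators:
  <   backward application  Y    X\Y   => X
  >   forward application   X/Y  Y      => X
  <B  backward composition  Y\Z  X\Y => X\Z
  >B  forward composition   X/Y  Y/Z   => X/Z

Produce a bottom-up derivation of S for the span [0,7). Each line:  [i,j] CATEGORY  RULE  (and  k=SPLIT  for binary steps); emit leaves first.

[0,1] N  lex  "this"
[1,2] NP\PP  lex  "ate"
[2,3] PP\(NP\PP)  lex  "every"
[1,3] PP  <  k=2
[3,4] ((S\N)/PP)\PP  lex  "some"
[1,4] (S\N)/PP  <  k=3
[4,5] PP/(PP\NP)  lex  "clearly"
[5,6] N\NP  lex  "from"
[6,7] PP\N  lex  "gave"
[5,7] PP\NP  <B  k=6
[4,7] PP  >  k=5
[1,7] S\N  >  k=4
[0,7] S  <  k=1

[0,7] S   <
  [0,1] "this" : N
  [1,7] S\N   >
    [1,4] (S\N)/PP   <
      [1,3] PP   <
        [1,2] "ate" : NP\PP
        [2,3] "every" : PP\(NP\PP)
      [3,4] "some" : ((S\N)/PP)\PP
    [4,7] PP   >
      [4,5] "clearly" : PP/(PP\NP)
      [5,7] PP\NP   <B
        [5,6] "from" : N\NP
        [6,7] "gave" : PP\N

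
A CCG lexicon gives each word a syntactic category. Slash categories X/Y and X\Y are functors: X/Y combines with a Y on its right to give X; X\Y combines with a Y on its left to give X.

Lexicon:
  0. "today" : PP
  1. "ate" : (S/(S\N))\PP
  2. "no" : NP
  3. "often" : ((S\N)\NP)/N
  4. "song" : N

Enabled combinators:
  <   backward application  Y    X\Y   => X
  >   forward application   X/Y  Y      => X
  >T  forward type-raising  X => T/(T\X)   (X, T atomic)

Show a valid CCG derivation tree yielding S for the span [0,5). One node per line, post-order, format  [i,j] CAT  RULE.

[0,5] S   >
  [0,2] S/(S\N)   <
    [0,1] "today" : PP
    [1,2] "ate" : (S/(S\N))\PP
  [2,5] S\N   <
    [2,3] "no" : NP
    [3,5] (S\N)\NP   >
      [3,4] "often" : ((S\N)\NP)/N
      [4,5] "song" : N

[0,1] PP  lex  "today"
[1,2] (S/(S\N))\PP  lex  "ate"
[0,2] S/(S\N)  <  k=1
[2,3] NP  lex  "no"
[3,4] ((S\N)\NP)/N  lex  "often"
[4,5] N  lex  "song"
[3,5] (S\N)\NP  >  k=4
[2,5] S\N  <  k=3
[0,5] S  >  k=2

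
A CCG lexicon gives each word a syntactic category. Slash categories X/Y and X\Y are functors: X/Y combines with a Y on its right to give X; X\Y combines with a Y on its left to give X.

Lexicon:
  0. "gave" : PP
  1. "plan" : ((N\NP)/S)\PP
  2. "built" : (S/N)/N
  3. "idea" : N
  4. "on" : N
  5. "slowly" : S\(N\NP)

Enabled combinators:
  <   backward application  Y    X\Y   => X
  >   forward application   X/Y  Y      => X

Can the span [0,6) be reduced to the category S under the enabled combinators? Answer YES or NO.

[0,6] S   <
  [0,5] N\NP   >
    [0,2] (N\NP)/S   <
      [0,1] "gave" : PP
      [1,2] "plan" : ((N\NP)/S)\PP
    [2,5] S   >
      [2,4] S/N   >
        [2,3] "built" : (S/N)/N
        [3,4] "idea" : N
      [4,5] "on" : N
  [5,6] "slowly" : S\(N\NP)

YES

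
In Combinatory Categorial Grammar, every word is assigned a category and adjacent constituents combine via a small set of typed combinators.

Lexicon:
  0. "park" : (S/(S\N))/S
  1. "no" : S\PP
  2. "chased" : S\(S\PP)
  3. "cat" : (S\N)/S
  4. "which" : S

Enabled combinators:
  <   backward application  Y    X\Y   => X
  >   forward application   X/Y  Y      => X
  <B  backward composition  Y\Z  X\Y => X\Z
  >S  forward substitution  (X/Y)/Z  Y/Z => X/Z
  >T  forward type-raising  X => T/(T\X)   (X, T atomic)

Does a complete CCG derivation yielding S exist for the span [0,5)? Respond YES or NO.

YES

[0,5] S   >
  [0,3] S/(S\N)   >
    [0,1] "park" : (S/(S\N))/S
    [1,3] S   <
      [1,2] "no" : S\PP
      [2,3] "chased" : S\(S\PP)
  [3,5] S\N   >
    [3,4] "cat" : (S\N)/S
    [4,5] "which" : S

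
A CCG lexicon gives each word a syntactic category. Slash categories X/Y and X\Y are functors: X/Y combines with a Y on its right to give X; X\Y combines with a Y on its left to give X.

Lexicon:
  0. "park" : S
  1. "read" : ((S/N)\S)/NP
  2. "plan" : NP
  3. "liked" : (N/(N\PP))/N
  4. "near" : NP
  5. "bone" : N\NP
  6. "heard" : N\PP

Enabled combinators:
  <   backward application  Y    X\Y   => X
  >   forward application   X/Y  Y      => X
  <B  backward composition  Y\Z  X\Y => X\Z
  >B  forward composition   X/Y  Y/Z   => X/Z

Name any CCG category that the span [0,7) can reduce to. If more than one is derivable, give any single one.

S

[0,7] S   >
  [0,3] S/N   <
    [0,1] "park" : S
    [1,3] (S/N)\S   >
      [1,2] "read" : ((S/N)\S)/NP
      [2,3] "plan" : NP
  [3,7] N   >
    [3,6] N/(N\PP)   >
      [3,4] "liked" : (N/(N\PP))/N
      [4,6] N   <
        [4,5] "near" : NP
        [5,6] "bone" : N\NP
    [6,7] "heard" : N\PP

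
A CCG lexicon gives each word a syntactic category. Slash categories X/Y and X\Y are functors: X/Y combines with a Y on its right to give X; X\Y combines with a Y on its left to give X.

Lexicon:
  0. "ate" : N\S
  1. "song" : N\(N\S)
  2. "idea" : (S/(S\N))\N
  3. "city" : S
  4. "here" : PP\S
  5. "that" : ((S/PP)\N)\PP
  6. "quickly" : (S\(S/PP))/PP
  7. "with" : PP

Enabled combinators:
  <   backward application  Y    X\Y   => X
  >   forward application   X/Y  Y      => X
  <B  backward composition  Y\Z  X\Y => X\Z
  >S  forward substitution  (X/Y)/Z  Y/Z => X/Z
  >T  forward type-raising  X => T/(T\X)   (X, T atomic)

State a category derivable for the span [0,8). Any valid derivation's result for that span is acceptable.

S

[0,8] S   >
  [0,3] S/(S\N)   <
    [0,2] N   <
      [0,1] "ate" : N\S
      [1,2] "song" : N\(N\S)
    [2,3] "idea" : (S/(S\N))\N
  [3,8] S\N   <B
    [3,6] (S/PP)\N   <
      [3,5] PP   >
        [3,4] PP/(PP\S)   >T
          [3,4] "city" : S
        [4,5] "here" : PP\S
      [5,6] "that" : ((S/PP)\N)\PP
    [6,8] S\(S/PP)   >
      [6,7] "quickly" : (S\(S/PP))/PP
      [7,8] "with" : PP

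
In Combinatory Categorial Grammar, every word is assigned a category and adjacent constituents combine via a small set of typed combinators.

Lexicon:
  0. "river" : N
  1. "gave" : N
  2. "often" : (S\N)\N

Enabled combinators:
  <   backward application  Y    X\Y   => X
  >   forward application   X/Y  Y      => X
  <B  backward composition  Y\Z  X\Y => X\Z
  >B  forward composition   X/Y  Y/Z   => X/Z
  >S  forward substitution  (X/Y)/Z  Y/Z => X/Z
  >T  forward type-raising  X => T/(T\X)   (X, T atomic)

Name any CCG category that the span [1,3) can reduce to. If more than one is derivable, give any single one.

S\N

[0,3] S   >
  [0,1] S/(S\N)   >T
    [0,1] "river" : N
  [1,3] S\N   <
    [1,2] "gave" : N
    [2,3] "often" : (S\N)\N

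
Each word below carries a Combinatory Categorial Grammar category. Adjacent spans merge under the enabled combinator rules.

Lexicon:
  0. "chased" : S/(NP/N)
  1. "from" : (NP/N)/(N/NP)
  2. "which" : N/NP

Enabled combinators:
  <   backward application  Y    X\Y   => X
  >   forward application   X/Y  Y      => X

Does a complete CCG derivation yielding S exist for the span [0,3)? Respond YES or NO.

[0,3] S   >
  [0,1] "chased" : S/(NP/N)
  [1,3] NP/N   >
    [1,2] "from" : (NP/N)/(N/NP)
    [2,3] "which" : N/NP

YES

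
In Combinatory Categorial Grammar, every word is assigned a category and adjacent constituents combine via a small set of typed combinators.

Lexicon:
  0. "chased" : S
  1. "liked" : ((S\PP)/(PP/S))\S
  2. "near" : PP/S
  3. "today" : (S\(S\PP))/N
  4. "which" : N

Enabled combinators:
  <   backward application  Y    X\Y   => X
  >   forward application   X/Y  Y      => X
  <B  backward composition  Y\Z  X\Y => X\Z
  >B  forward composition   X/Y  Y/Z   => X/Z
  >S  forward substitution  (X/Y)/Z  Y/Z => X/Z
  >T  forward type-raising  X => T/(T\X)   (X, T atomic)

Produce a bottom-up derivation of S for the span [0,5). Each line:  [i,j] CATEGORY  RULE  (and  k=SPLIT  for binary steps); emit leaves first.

[0,1] S  lex  "chased"
[1,2] ((S\PP)/(PP/S))\S  lex  "liked"
[0,2] (S\PP)/(PP/S)  <  k=1
[2,3] PP/S  lex  "near"
[0,3] S\PP  >  k=2
[3,4] (S\(S\PP))/N  lex  "today"
[4,5] N  lex  "which"
[3,5] S\(S\PP)  >  k=4
[0,5] S  <  k=3

[0,5] S   <
  [0,3] S\PP   >
    [0,2] (S\PP)/(PP/S)   <
      [0,1] "chased" : S
      [1,2] "liked" : ((S\PP)/(PP/S))\S
    [2,3] "near" : PP/S
  [3,5] S\(S\PP)   >
    [3,4] "today" : (S\(S\PP))/N
    [4,5] "which" : N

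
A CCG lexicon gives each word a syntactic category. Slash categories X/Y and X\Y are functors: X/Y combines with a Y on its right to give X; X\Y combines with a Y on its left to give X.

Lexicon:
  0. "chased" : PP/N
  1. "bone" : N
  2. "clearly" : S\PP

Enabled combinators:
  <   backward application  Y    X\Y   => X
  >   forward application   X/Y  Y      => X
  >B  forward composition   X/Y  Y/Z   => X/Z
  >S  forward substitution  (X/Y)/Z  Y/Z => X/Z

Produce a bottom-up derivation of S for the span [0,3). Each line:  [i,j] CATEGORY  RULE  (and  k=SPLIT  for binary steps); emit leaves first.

[0,3] S   <
  [0,2] PP   >
    [0,1] "chased" : PP/N
    [1,2] "bone" : N
  [2,3] "clearly" : S\PP

[0,1] PP/N  lex  "chased"
[1,2] N  lex  "bone"
[0,2] PP  >  k=1
[2,3] S\PP  lex  "clearly"
[0,3] S  <  k=2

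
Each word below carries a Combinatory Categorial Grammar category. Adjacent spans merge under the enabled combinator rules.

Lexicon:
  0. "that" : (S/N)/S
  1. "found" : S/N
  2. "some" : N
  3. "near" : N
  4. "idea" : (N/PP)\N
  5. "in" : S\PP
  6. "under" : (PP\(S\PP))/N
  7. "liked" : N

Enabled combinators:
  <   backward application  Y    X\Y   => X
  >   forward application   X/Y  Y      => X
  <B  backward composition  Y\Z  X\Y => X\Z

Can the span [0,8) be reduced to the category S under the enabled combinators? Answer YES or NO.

[0,8] S   >
  [0,3] S/N   >
    [0,1] "that" : (S/N)/S
    [1,3] S   >
      [1,2] "found" : S/N
      [2,3] "some" : N
  [3,8] N   >
    [3,5] N/PP   <
      [3,4] "near" : N
      [4,5] "idea" : (N/PP)\N
    [5,8] PP   <
      [5,6] "in" : S\PP
      [6,8] PP\(S\PP)   >
        [6,7] "under" : (PP\(S\PP))/N
        [7,8] "liked" : N

YES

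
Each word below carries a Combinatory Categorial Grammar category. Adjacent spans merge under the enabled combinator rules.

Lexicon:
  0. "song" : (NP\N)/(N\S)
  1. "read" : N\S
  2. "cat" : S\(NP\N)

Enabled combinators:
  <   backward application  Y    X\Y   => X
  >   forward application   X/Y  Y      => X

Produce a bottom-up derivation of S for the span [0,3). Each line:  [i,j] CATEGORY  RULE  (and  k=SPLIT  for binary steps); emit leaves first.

[0,3] S   <
  [0,2] NP\N   >
    [0,1] "song" : (NP\N)/(N\S)
    [1,2] "read" : N\S
  [2,3] "cat" : S\(NP\N)

[0,1] (NP\N)/(N\S)  lex  "song"
[1,2] N\S  lex  "read"
[0,2] NP\N  >  k=1
[2,3] S\(NP\N)  lex  "cat"
[0,3] S  <  k=2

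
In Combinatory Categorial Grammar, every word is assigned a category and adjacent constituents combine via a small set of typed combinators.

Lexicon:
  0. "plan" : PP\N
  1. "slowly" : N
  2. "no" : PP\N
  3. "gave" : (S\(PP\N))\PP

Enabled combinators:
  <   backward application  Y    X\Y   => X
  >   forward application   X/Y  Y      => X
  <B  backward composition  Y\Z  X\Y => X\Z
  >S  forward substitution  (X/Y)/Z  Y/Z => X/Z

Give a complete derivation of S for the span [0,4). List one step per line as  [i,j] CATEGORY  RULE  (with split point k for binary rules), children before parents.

[0,4] S   <
  [0,1] "plan" : PP\N
  [1,4] S\(PP\N)   <
    [1,3] PP   <
      [1,2] "slowly" : N
      [2,3] "no" : PP\N
    [3,4] "gave" : (S\(PP\N))\PP

[0,1] PP\N  lex  "plan"
[1,2] N  lex  "slowly"
[2,3] PP\N  lex  "no"
[1,3] PP  <  k=2
[3,4] (S\(PP\N))\PP  lex  "gave"
[1,4] S\(PP\N)  <  k=3
[0,4] S  <  k=1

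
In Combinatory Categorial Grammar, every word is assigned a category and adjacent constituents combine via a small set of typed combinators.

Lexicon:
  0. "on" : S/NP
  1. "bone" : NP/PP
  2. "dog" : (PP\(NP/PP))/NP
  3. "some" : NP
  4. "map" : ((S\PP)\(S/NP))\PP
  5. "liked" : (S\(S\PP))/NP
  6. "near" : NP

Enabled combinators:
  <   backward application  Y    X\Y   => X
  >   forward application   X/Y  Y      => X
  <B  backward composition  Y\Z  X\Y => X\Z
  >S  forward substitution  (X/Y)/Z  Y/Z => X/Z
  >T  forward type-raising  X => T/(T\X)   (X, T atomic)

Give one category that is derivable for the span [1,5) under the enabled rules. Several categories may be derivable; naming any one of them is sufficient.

(S\PP)\(S/NP)

[0,7] S   <
  [0,5] S\PP   <
    [0,1] "on" : S/NP
    [1,5] (S\PP)\(S/NP)   <
      [1,4] PP   <
        [1,2] "bone" : NP/PP
        [2,4] PP\(NP/PP)   >
          [2,3] "dog" : (PP\(NP/PP))/NP
          [3,4] "some" : NP
      [4,5] "map" : ((S\PP)\(S/NP))\PP
  [5,7] S\(S\PP)   >
    [5,6] "liked" : (S\(S\PP))/NP
    [6,7] "near" : NP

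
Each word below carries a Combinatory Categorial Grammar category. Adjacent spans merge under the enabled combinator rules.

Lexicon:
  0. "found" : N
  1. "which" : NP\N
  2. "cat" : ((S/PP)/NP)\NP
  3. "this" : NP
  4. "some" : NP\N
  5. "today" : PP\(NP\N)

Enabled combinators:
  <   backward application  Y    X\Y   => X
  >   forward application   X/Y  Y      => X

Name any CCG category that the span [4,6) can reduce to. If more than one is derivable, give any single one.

[0,6] S   >
  [0,4] S/PP   >
    [0,3] (S/PP)/NP   <
      [0,2] NP   <
        [0,1] "found" : N
        [1,2] "which" : NP\N
      [2,3] "cat" : ((S/PP)/NP)\NP
    [3,4] "this" : NP
  [4,6] PP   <
    [4,5] "some" : NP\N
    [5,6] "today" : PP\(NP\N)

PP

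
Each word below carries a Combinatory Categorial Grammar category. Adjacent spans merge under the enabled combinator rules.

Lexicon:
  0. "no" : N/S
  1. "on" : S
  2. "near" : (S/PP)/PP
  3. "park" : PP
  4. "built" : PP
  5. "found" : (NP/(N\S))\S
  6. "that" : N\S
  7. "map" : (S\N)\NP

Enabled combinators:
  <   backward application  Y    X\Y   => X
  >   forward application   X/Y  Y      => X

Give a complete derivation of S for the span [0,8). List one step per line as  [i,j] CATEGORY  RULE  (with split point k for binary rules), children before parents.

[0,1] N/S  lex  "no"
[1,2] S  lex  "on"
[0,2] N  >  k=1
[2,3] (S/PP)/PP  lex  "near"
[3,4] PP  lex  "park"
[2,4] S/PP  >  k=3
[4,5] PP  lex  "built"
[2,5] S  >  k=4
[5,6] (NP/(N\S))\S  lex  "found"
[2,6] NP/(N\S)  <  k=5
[6,7] N\S  lex  "that"
[2,7] NP  >  k=6
[7,8] (S\N)\NP  lex  "map"
[2,8] S\N  <  k=7
[0,8] S  <  k=2

[0,8] S   <
  [0,2] N   >
    [0,1] "no" : N/S
    [1,2] "on" : S
  [2,8] S\N   <
    [2,7] NP   >
      [2,6] NP/(N\S)   <
        [2,5] S   >
          [2,4] S/PP   >
            [2,3] "near" : (S/PP)/PP
            [3,4] "park" : PP
          [4,5] "built" : PP
        [5,6] "found" : (NP/(N\S))\S
      [6,7] "that" : N\S
    [7,8] "map" : (S\N)\NP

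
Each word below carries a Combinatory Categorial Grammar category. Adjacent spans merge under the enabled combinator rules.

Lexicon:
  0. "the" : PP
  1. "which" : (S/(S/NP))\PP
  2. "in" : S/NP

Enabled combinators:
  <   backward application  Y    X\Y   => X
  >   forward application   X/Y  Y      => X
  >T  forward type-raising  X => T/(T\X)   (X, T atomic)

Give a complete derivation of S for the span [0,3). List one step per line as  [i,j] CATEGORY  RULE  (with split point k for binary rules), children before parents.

[0,3] S   >
  [0,2] S/(S/NP)   <
    [0,1] "the" : PP
    [1,2] "which" : (S/(S/NP))\PP
  [2,3] "in" : S/NP

[0,1] PP  lex  "the"
[1,2] (S/(S/NP))\PP  lex  "which"
[0,2] S/(S/NP)  <  k=1
[2,3] S/NP  lex  "in"
[0,3] S  >  k=2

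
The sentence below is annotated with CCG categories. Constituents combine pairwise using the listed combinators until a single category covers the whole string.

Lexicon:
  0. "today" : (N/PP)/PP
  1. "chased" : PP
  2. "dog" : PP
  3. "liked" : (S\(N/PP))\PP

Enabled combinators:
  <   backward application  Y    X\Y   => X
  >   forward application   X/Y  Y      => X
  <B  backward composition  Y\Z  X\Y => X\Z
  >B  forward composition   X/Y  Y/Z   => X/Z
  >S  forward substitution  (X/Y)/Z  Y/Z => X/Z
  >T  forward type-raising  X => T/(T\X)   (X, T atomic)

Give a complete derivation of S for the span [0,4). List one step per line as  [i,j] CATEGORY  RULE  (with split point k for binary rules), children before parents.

[0,1] (N/PP)/PP  lex  "today"
[1,2] PP  lex  "chased"
[0,2] N/PP  >  k=1
[2,3] PP  lex  "dog"
[3,4] (S\(N/PP))\PP  lex  "liked"
[2,4] S\(N/PP)  <  k=3
[0,4] S  <  k=2

[0,4] S   <
  [0,2] N/PP   >
    [0,1] "today" : (N/PP)/PP
    [1,2] "chased" : PP
  [2,4] S\(N/PP)   <
    [2,3] "dog" : PP
    [3,4] "liked" : (S\(N/PP))\PP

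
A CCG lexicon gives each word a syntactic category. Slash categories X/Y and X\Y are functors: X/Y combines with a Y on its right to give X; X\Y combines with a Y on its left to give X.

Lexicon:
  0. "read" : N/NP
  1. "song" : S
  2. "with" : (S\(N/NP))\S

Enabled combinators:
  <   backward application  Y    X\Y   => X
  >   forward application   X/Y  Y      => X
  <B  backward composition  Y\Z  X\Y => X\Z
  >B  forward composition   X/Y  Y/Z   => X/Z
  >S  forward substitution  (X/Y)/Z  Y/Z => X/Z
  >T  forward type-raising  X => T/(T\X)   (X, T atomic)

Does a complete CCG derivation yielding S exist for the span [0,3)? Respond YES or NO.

[0,3] S   <
  [0,1] "read" : N/NP
  [1,3] S\(N/NP)   <
    [1,2] "song" : S
    [2,3] "with" : (S\(N/NP))\S

YES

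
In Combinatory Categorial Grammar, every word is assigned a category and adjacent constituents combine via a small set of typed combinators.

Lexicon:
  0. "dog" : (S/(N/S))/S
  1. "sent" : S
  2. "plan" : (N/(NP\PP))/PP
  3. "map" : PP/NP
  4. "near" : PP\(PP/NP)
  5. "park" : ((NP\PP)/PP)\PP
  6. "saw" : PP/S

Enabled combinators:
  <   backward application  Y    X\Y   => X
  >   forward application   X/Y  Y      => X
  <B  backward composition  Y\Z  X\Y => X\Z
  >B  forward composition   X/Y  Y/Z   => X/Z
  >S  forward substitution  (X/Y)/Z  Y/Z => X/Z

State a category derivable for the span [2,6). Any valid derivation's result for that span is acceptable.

N/PP

[0,7] S   >
  [0,2] S/(N/S)   >
    [0,1] "dog" : (S/(N/S))/S
    [1,2] "sent" : S
  [2,7] N/S   >B
    [2,6] N/PP   >S
      [2,3] "plan" : (N/(NP\PP))/PP
      [3,6] (NP\PP)/PP   <
        [3,5] PP   <
          [3,4] "map" : PP/NP
          [4,5] "near" : PP\(PP/NP)
        [5,6] "park" : ((NP\PP)/PP)\PP
    [6,7] "saw" : PP/S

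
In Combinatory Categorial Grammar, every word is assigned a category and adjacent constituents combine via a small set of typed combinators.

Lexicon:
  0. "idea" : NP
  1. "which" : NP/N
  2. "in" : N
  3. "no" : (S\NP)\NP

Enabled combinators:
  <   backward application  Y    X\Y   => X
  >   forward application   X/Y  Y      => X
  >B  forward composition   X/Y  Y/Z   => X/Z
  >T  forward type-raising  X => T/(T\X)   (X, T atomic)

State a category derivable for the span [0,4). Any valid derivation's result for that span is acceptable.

S

[0,4] S   >
  [0,1] S/(S\NP)   >T
    [0,1] "idea" : NP
  [1,4] S\NP   <
    [1,3] NP   >
      [1,2] "which" : NP/N
      [2,3] "in" : N
    [3,4] "no" : (S\NP)\NP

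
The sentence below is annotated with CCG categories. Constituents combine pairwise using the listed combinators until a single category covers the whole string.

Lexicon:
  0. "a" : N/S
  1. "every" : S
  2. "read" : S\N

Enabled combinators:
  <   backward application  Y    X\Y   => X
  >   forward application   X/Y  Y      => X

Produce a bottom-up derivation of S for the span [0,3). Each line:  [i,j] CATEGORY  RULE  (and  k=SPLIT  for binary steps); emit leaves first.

[0,1] N/S  lex  "a"
[1,2] S  lex  "every"
[0,2] N  >  k=1
[2,3] S\N  lex  "read"
[0,3] S  <  k=2

[0,3] S   <
  [0,2] N   >
    [0,1] "a" : N/S
    [1,2] "every" : S
  [2,3] "read" : S\N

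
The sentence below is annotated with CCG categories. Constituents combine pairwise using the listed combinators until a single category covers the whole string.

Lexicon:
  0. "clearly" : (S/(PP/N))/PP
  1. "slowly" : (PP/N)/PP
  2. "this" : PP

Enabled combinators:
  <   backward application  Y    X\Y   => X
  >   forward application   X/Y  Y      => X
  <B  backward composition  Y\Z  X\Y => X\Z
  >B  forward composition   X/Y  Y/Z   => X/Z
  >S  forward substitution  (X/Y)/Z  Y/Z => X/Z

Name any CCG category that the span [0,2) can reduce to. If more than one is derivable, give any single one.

S/PP

[0,3] S   >
  [0,2] S/PP   >S
    [0,1] "clearly" : (S/(PP/N))/PP
    [1,2] "slowly" : (PP/N)/PP
  [2,3] "this" : PP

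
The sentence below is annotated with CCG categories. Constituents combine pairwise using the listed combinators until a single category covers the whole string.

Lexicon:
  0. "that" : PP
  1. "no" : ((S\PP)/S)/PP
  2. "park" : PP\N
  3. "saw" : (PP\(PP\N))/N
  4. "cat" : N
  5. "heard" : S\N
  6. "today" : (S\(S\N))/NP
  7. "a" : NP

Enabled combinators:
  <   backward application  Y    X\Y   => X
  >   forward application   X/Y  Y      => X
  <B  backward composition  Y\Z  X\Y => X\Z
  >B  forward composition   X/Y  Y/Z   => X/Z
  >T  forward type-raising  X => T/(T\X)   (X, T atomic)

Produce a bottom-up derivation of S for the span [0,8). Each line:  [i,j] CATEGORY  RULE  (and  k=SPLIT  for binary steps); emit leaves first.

[0,8] S   >
  [0,1] S/(S\PP)   >T
    [0,1] "that" : PP
  [1,8] S\PP   >
    [1,5] (S\PP)/S   >
      [1,2] "no" : ((S\PP)/S)/PP
      [2,5] PP   <
        [2,3] "park" : PP\N
        [3,5] PP\(PP\N)   >
          [3,4] "saw" : (PP\(PP\N))/N
          [4,5] "cat" : N
    [5,8] S   <
      [5,6] "heard" : S\N
      [6,8] S\(S\N)   >
        [6,7] "today" : (S\(S\N))/NP
        [7,8] "a" : NP

[0,1] PP  lex  "that"
[0,1] S/(S\PP)  >T
[1,2] ((S\PP)/S)/PP  lex  "no"
[2,3] PP\N  lex  "park"
[3,4] (PP\(PP\N))/N  lex  "saw"
[4,5] N  lex  "cat"
[3,5] PP\(PP\N)  >  k=4
[2,5] PP  <  k=3
[1,5] (S\PP)/S  >  k=2
[5,6] S\N  lex  "heard"
[6,7] (S\(S\N))/NP  lex  "today"
[7,8] NP  lex  "a"
[6,8] S\(S\N)  >  k=7
[5,8] S  <  k=6
[1,8] S\PP  >  k=5
[0,8] S  >  k=1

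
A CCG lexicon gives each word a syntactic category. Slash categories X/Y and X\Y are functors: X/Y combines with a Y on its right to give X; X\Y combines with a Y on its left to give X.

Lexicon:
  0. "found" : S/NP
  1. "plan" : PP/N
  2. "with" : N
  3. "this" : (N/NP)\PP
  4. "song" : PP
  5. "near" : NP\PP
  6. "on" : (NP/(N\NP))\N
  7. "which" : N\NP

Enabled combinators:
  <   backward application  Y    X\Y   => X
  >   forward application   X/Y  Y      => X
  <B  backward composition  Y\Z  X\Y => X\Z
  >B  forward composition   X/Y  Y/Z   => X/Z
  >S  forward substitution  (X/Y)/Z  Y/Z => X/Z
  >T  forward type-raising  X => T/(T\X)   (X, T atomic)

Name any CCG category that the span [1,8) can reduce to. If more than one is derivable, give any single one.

NP

[0,8] S   >
  [0,1] "found" : S/NP
  [1,8] NP   >
    [1,7] NP/(N\NP)   <
      [1,6] N   >
        [1,4] N/NP   <
          [1,3] PP   >
            [1,2] "plan" : PP/N
            [2,3] "with" : N
          [3,4] "this" : (N/NP)\PP
        [4,6] NP   >
          [4,5] NP/(NP\PP)   >T
            [4,5] "song" : PP
          [5,6] "near" : NP\PP
      [6,7] "on" : (NP/(N\NP))\N
    [7,8] "which" : N\NP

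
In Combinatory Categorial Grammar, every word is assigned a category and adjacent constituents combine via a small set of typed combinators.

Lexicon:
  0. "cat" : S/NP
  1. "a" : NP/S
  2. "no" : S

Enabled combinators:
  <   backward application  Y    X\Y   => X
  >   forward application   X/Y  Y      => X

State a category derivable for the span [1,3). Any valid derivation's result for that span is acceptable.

[0,3] S   >
  [0,1] "cat" : S/NP
  [1,3] NP   >
    [1,2] "a" : NP/S
    [2,3] "no" : S

NP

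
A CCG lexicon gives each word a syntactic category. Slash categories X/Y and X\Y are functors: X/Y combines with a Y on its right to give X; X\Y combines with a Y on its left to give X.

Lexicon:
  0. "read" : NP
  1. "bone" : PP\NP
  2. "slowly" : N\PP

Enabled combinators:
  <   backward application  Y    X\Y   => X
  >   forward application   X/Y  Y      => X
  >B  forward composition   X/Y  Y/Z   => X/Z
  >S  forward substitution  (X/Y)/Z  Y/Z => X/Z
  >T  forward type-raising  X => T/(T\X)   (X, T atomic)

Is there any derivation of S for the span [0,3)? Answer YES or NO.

NO

NP PP\NP N\PP
CKY chart[0,3] = {N, N/(N\N), NP/(NP\N), PP/(PP\N), S/(S\N)}; S ∉ chart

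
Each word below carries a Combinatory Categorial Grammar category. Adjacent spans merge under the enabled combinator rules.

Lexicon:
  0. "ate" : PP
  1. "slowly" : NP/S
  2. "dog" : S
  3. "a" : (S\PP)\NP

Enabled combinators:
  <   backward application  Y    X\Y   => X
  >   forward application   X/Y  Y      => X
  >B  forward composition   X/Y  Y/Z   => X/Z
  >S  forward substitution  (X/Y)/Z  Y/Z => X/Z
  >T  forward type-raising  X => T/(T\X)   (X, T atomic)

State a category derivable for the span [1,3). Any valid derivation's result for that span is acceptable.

NP

[0,4] S   >
  [0,1] S/(S\PP)   >T
    [0,1] "ate" : PP
  [1,4] S\PP   <
    [1,3] NP   >
      [1,2] "slowly" : NP/S
      [2,3] "dog" : S
    [3,4] "a" : (S\PP)\NP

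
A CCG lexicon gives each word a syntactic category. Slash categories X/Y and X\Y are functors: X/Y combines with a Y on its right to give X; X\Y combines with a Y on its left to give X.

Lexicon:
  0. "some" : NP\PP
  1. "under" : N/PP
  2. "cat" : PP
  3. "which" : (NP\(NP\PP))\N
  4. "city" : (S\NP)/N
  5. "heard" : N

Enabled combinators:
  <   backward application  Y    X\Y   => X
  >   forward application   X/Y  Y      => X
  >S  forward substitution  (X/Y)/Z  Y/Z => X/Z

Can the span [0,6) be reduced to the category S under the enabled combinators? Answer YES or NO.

[0,6] S   <
  [0,4] NP   <
    [0,1] "some" : NP\PP
    [1,4] NP\(NP\PP)   <
      [1,3] N   >
        [1,2] "under" : N/PP
        [2,3] "cat" : PP
      [3,4] "which" : (NP\(NP\PP))\N
  [4,6] S\NP   >
    [4,5] "city" : (S\NP)/N
    [5,6] "heard" : N

YES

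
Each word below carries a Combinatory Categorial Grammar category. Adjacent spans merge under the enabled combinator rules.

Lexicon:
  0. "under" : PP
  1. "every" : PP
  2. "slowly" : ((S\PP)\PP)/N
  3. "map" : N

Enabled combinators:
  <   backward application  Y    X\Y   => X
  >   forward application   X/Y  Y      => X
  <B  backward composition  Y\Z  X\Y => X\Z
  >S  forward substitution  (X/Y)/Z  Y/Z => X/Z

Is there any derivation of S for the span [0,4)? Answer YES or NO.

[0,4] S   <
  [0,1] "under" : PP
  [1,4] S\PP   <
    [1,2] "every" : PP
    [2,4] (S\PP)\PP   >
      [2,3] "slowly" : ((S\PP)\PP)/N
      [3,4] "map" : N

YES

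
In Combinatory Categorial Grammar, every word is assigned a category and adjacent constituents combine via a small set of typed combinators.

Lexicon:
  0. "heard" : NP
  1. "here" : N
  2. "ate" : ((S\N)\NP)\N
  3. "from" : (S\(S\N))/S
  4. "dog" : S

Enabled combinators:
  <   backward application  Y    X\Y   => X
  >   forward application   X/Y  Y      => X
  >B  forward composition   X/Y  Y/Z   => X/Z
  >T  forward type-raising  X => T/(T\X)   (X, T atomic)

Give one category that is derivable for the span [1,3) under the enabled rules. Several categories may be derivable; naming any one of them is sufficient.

(S\N)\NP

[0,5] S   <
  [0,3] S\N   <
    [0,1] "heard" : NP
    [1,3] (S\N)\NP   <
      [1,2] "here" : N
      [2,3] "ate" : ((S\N)\NP)\N
  [3,5] S\(S\N)   >
    [3,4] "from" : (S\(S\N))/S
    [4,5] "dog" : S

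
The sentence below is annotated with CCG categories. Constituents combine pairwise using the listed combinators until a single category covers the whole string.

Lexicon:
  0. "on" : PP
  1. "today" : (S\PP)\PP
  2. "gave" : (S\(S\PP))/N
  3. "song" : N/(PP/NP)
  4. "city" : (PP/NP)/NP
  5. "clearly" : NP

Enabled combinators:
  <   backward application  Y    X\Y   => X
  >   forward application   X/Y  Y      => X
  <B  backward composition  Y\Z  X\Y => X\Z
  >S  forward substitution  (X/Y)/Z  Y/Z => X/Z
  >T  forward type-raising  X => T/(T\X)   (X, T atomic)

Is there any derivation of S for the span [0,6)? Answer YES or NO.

[0,6] S   <
  [0,2] S\PP   <
    [0,1] "on" : PP
    [1,2] "today" : (S\PP)\PP
  [2,6] S\(S\PP)   >
    [2,3] "gave" : (S\(S\PP))/N
    [3,6] N   >
      [3,4] "song" : N/(PP/NP)
      [4,6] PP/NP   >
        [4,5] "city" : (PP/NP)/NP
        [5,6] "clearly" : NP

YES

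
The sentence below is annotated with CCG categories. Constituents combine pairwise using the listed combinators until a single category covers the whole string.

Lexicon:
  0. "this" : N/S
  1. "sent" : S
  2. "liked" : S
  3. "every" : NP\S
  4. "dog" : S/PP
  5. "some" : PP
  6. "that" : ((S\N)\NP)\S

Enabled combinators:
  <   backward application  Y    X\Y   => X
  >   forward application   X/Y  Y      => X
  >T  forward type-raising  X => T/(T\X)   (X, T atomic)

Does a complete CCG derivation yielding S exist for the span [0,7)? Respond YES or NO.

[0,7] S   <
  [0,2] N   >
    [0,1] "this" : N/S
    [1,2] "sent" : S
  [2,7] S\N   <
    [2,4] NP   <
      [2,3] "liked" : S
      [3,4] "every" : NP\S
    [4,7] (S\N)\NP   <
      [4,6] S   >
        [4,5] "dog" : S/PP
        [5,6] "some" : PP
      [6,7] "that" : ((S\N)\NP)\S

YES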